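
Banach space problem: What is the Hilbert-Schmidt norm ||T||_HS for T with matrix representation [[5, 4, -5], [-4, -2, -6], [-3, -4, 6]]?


The Hilbert-Schmidt norm is sqrt(sum of squares of all entries).
Sum of squares = 5^2 + 4^2 + (-5)^2 + (-4)^2 + (-2)^2 + (-6)^2 + (-3)^2 + (-4)^2 + 6^2
= 25 + 16 + 25 + 16 + 4 + 36 + 9 + 16 + 36 = 183
||T||_HS = sqrt(183) = 13.5277

13.5277


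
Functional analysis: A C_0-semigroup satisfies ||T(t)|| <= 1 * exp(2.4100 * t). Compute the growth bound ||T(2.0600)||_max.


||T(2.0600)|| <= 1 * exp(2.4100 * 2.0600)
= 1 * exp(4.9646)
= 1 * 143.2512
= 143.2512

143.2512


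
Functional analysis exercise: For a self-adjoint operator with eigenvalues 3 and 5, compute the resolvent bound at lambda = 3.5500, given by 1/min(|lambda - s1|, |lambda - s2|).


dist(3.5500, {3, 5}) = min(|3.5500 - 3|, |3.5500 - 5|)
= min(0.5500, 1.4500) = 0.5500
Resolvent bound = 1/0.5500 = 1.8182

1.8182


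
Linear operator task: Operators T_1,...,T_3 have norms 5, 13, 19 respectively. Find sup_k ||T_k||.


By the Uniform Boundedness Principle, the supremum of norms is finite.
sup_k ||T_k|| = max(5, 13, 19) = 19

19


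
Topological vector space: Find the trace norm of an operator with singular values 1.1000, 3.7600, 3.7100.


The nuclear norm is the sum of all singular values.
||T||_1 = 1.1000 + 3.7600 + 3.7100
= 8.5700

8.5700


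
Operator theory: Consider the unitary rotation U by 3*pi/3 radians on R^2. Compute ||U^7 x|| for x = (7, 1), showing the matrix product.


U is a rotation by theta = 3*pi/3
U^7 = rotation by 7*theta = 21*pi/3 = 3*pi/3 (mod 2*pi)
cos(3*pi/3) = -1.0000, sin(3*pi/3) = 0.0000
U^7 x = (-1.0000 * 7 - 0.0000 * 1, 0.0000 * 7 + -1.0000 * 1)
= (-7.0000, -1.0000)
||U^7 x|| = sqrt((-7.0000)^2 + (-1.0000)^2) = sqrt(50.0000) = 7.0711

7.0711


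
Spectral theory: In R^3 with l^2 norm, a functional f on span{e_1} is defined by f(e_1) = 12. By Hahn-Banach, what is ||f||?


The norm of f is given by ||f|| = sup_{||x||=1} |f(x)|.
On span{e_1}, ||e_1|| = 1, so ||f|| = |f(e_1)| / ||e_1||
= |12| / 1 = 12.0000

12.0000


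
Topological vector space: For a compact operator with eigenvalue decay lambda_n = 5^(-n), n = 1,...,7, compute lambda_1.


The eigenvalue formula gives lambda_1 = 1/5^1
= 1/5
= 0.2000

0.2000


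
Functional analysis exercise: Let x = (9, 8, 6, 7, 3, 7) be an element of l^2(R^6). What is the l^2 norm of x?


The l^2 norm = (sum |x_i|^2)^(1/2)
Sum of 2th powers = 81 + 64 + 36 + 49 + 9 + 49 = 288
||x||_2 = (288)^(1/2) = 16.9706

16.9706


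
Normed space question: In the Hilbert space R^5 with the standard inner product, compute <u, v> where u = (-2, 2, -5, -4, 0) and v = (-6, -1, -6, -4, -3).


Computing the standard inner product <u, v> = sum u_i * v_i
= -2*-6 + 2*-1 + -5*-6 + -4*-4 + 0*-3
= 12 + -2 + 30 + 16 + 0
= 56

56


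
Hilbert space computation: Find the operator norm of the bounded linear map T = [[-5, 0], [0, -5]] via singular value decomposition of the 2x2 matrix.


A^T A = [[25, 0], [0, 25]]
trace(A^T A) = 50, det(A^T A) = 625
discriminant = 50^2 - 4*625 = 0
Largest eigenvalue of A^T A = (trace + sqrt(disc))/2 = 25.0000
||T|| = sqrt(25.0000) = 5.0000

5.0000


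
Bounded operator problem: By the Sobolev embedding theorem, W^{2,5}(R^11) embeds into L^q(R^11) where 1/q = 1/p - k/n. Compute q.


Using the Sobolev embedding formula: 1/q = 1/p - k/n
1/q = 1/5 - 2/11 = 1/55
q = 1/(1/55) = 55

55.0000


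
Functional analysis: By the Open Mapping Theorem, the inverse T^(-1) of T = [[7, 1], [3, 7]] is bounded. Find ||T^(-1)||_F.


det(T) = 7*7 - 1*3 = 46
T^(-1) = (1/46) * [[7, -1], [-3, 7]] = [[0.1522, -0.0217], [-0.0652, 0.1522]]
||T^(-1)||_F^2 = 0.1522^2 + (-0.0217)^2 + (-0.0652)^2 + 0.1522^2 = 0.0510
||T^(-1)||_F = sqrt(0.0510) = 0.2259

0.2259


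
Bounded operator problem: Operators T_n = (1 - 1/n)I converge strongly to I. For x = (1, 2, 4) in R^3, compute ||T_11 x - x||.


T_11 x - x = (1 - 1/11)x - x = -x/11
||x|| = sqrt(21) = 4.5826
||T_11 x - x|| = ||x||/11 = 4.5826/11 = 0.4166

0.4166


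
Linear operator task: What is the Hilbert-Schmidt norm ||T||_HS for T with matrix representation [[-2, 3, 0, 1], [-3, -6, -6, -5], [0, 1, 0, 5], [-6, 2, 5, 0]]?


The Hilbert-Schmidt norm is sqrt(sum of squares of all entries).
Sum of squares = (-2)^2 + 3^2 + 0^2 + 1^2 + (-3)^2 + (-6)^2 + (-6)^2 + (-5)^2 + 0^2 + 1^2 + 0^2 + 5^2 + (-6)^2 + 2^2 + 5^2 + 0^2
= 4 + 9 + 0 + 1 + 9 + 36 + 36 + 25 + 0 + 1 + 0 + 25 + 36 + 4 + 25 + 0 = 211
||T||_HS = sqrt(211) = 14.5258

14.5258


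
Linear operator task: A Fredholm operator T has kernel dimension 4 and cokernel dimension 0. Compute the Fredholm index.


The Fredholm index is defined as ind(T) = dim(ker T) - dim(coker T)
= 4 - 0
= 4

4


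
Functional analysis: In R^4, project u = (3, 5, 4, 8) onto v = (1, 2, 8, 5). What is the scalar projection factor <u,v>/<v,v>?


Computing <u,v> = 3*1 + 5*2 + 4*8 + 8*5 = 85
Computing <v,v> = 1^2 + 2^2 + 8^2 + 5^2 = 94
Projection coefficient = 85/94 = 0.9043

0.9043


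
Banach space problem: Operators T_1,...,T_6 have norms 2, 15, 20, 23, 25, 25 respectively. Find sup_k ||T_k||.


By the Uniform Boundedness Principle, the supremum of norms is finite.
sup_k ||T_k|| = max(2, 15, 20, 23, 25, 25) = 25

25


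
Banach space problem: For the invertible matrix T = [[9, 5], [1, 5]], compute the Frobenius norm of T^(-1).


det(T) = 9*5 - 5*1 = 40
T^(-1) = (1/40) * [[5, -5], [-1, 9]] = [[0.1250, -0.1250], [-0.0250, 0.2250]]
||T^(-1)||_F^2 = 0.1250^2 + (-0.1250)^2 + (-0.0250)^2 + 0.2250^2 = 0.0825
||T^(-1)||_F = sqrt(0.0825) = 0.2872

0.2872


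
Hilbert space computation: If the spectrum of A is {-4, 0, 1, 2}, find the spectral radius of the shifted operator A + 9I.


Spectrum of A + 9I = {5, 9, 10, 11}
Spectral radius = max |lambda| over the shifted spectrum
= max(5, 9, 10, 11) = 11

11


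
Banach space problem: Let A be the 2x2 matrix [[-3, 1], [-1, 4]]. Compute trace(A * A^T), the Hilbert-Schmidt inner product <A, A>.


trace(A * A^T) = sum of squares of all entries
= (-3)^2 + 1^2 + (-1)^2 + 4^2
= 9 + 1 + 1 + 16
= 27

27


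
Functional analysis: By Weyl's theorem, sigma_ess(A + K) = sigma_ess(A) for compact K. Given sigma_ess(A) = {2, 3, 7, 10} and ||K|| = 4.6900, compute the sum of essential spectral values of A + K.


By Weyl's theorem, the essential spectrum is invariant under compact perturbations.
sigma_ess(A + K) = sigma_ess(A) = {2, 3, 7, 10}
Sum = 2 + 3 + 7 + 10 = 22

22


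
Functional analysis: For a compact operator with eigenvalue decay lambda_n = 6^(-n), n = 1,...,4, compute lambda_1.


The eigenvalue formula gives lambda_1 = 1/6^1
= 1/6
= 0.1667

0.1667


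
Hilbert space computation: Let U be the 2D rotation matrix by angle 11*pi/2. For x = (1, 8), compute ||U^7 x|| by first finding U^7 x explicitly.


U is a rotation by theta = 11*pi/2
U^7 = rotation by 7*theta = 77*pi/2 = 1*pi/2 (mod 2*pi)
cos(1*pi/2) = 0.0000, sin(1*pi/2) = 1.0000
U^7 x = (0.0000 * 1 - 1.0000 * 8, 1.0000 * 1 + 0.0000 * 8)
= (-8.0000, 1.0000)
||U^7 x|| = sqrt((-8.0000)^2 + 1.0000^2) = sqrt(65.0000) = 8.0623

8.0623


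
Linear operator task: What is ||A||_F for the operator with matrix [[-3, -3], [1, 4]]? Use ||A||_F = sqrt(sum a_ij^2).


||A||_F^2 = sum a_ij^2
= (-3)^2 + (-3)^2 + 1^2 + 4^2
= 9 + 9 + 1 + 16 = 35
||A||_F = sqrt(35) = 5.9161

5.9161


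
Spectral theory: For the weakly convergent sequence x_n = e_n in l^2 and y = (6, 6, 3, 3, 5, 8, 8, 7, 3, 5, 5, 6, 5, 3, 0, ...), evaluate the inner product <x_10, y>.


x_10 = e_10 is the standard basis vector with 1 in position 10.
<x_10, y> = y_10 = 5
As n -> infinity, <x_n, y> -> 0, confirming weak convergence of (x_n) to 0.

5


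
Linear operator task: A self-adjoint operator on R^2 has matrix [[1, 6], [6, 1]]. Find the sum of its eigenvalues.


For a self-adjoint (symmetric) matrix, the eigenvalues are real.
The sum of eigenvalues equals the trace of the matrix.
trace = 1 + 1 = 2

2


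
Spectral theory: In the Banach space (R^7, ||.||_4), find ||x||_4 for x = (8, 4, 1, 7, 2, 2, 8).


The l^4 norm = (sum |x_i|^4)^(1/4)
Sum of 4th powers = 4096 + 256 + 1 + 2401 + 16 + 16 + 4096 = 10882
||x||_4 = (10882)^(1/4) = 10.2136

10.2136


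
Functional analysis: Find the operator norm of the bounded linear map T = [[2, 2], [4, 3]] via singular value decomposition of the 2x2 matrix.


A^T A = [[20, 16], [16, 13]]
trace(A^T A) = 33, det(A^T A) = 4
discriminant = 33^2 - 4*4 = 1073
Largest eigenvalue of A^T A = (trace + sqrt(disc))/2 = 32.8783
||T|| = sqrt(32.8783) = 5.7340

5.7340


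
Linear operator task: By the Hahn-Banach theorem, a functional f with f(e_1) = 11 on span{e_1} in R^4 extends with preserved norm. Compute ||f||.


The norm of f is given by ||f|| = sup_{||x||=1} |f(x)|.
On span{e_1}, ||e_1|| = 1, so ||f|| = |f(e_1)| / ||e_1||
= |11| / 1 = 11.0000

11.0000


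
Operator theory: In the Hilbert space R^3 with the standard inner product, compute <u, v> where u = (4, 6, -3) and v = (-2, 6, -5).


Computing the standard inner product <u, v> = sum u_i * v_i
= 4*-2 + 6*6 + -3*-5
= -8 + 36 + 15
= 43

43


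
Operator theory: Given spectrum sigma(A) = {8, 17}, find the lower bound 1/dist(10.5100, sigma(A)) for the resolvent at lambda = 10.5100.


dist(10.5100, {8, 17}) = min(|10.5100 - 8|, |10.5100 - 17|)
= min(2.5100, 6.4900) = 2.5100
Resolvent bound = 1/2.5100 = 0.3984

0.3984


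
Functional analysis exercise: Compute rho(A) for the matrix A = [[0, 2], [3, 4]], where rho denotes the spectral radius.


For a 2x2 matrix, eigenvalues satisfy lambda^2 - (trace)*lambda + det = 0
trace = 0 + 4 = 4
det = 0*4 - 2*3 = -6
discriminant = 4^2 - 4*(-6) = 40
spectral radius = max |eigenvalue| = 5.1623

5.1623


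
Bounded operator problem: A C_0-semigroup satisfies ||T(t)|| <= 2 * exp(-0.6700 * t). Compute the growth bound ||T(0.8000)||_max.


||T(0.8000)|| <= 2 * exp(-0.6700 * 0.8000)
= 2 * exp(-0.5360)
= 2 * 0.5851
= 1.1702

1.1702


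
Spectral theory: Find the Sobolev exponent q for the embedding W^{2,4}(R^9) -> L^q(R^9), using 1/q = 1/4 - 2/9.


Using the Sobolev embedding formula: 1/q = 1/p - k/n
1/q = 1/4 - 2/9 = 1/36
q = 1/(1/36) = 36

36.0000


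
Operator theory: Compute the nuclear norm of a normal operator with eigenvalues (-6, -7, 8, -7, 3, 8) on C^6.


For a normal operator, singular values equal |eigenvalues|.
Trace norm = sum |lambda_i| = 6 + 7 + 8 + 7 + 3 + 8
= 39

39


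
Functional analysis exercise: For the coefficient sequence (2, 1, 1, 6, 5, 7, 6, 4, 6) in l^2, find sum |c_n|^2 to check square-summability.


sum |c_n|^2 = 2^2 + 1^2 + 1^2 + 6^2 + 5^2 + 7^2 + 6^2 + 4^2 + 6^2
= 4 + 1 + 1 + 36 + 25 + 49 + 36 + 16 + 36
= 204

204


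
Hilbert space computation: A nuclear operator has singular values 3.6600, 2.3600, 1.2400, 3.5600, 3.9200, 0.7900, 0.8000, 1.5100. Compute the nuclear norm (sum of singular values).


The nuclear norm is the sum of all singular values.
||T||_1 = 3.6600 + 2.3600 + 1.2400 + 3.5600 + 3.9200 + 0.7900 + 0.8000 + 1.5100
= 17.8400

17.8400


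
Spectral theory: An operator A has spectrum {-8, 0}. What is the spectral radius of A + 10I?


Spectrum of A + 10I = {2, 10}
Spectral radius = max |lambda| over the shifted spectrum
= max(2, 10) = 10

10


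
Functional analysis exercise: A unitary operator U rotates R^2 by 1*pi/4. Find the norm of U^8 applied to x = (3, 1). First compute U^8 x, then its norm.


U is a rotation by theta = 1*pi/4
U^8 = rotation by 8*theta = 8*pi/4 = 0*pi/4 (mod 2*pi)
cos(0*pi/4) = 1.0000, sin(0*pi/4) = 0.0000
U^8 x = (1.0000 * 3 - 0.0000 * 1, 0.0000 * 3 + 1.0000 * 1)
= (3.0000, 1.0000)
||U^8 x|| = sqrt(3.0000^2 + 1.0000^2) = sqrt(10.0000) = 3.1623

3.1623


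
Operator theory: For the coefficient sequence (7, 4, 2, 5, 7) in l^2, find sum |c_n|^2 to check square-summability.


sum |c_n|^2 = 7^2 + 4^2 + 2^2 + 5^2 + 7^2
= 49 + 16 + 4 + 25 + 49
= 143

143


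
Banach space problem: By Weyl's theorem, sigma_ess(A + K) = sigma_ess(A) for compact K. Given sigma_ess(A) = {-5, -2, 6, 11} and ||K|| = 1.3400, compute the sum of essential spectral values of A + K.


By Weyl's theorem, the essential spectrum is invariant under compact perturbations.
sigma_ess(A + K) = sigma_ess(A) = {-5, -2, 6, 11}
Sum = -5 + -2 + 6 + 11 = 10

10


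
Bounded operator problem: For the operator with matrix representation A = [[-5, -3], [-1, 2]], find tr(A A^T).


trace(A * A^T) = sum of squares of all entries
= (-5)^2 + (-3)^2 + (-1)^2 + 2^2
= 25 + 9 + 1 + 4
= 39

39


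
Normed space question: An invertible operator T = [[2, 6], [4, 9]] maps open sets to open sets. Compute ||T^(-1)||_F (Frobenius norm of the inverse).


det(T) = 2*9 - 6*4 = -6
T^(-1) = (1/-6) * [[9, -6], [-4, 2]] = [[-1.5000, 1.0000], [0.6667, -0.3333]]
||T^(-1)||_F^2 = (-1.5000)^2 + 1.0000^2 + 0.6667^2 + (-0.3333)^2 = 3.8056
||T^(-1)||_F = sqrt(3.8056) = 1.9508

1.9508


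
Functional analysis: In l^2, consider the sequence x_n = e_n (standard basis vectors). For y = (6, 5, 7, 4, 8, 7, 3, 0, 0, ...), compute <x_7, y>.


x_7 = e_7 is the standard basis vector with 1 in position 7.
<x_7, y> = y_7 = 3
As n -> infinity, <x_n, y> -> 0, confirming weak convergence of (x_n) to 0.

3


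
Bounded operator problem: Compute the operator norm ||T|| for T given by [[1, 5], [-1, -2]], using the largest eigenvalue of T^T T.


A^T A = [[2, 7], [7, 29]]
trace(A^T A) = 31, det(A^T A) = 9
discriminant = 31^2 - 4*9 = 925
Largest eigenvalue of A^T A = (trace + sqrt(disc))/2 = 30.7069
||T|| = sqrt(30.7069) = 5.5414

5.5414


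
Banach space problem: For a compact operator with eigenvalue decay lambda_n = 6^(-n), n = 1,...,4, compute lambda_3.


The eigenvalue formula gives lambda_3 = 1/6^3
= 1/216
= 0.0046

0.0046


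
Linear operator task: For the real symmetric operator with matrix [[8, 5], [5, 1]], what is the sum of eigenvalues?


For a self-adjoint (symmetric) matrix, the eigenvalues are real.
The sum of eigenvalues equals the trace of the matrix.
trace = 8 + 1 = 9

9


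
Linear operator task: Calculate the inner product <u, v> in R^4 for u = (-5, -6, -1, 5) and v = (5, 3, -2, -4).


Computing the standard inner product <u, v> = sum u_i * v_i
= -5*5 + -6*3 + -1*-2 + 5*-4
= -25 + -18 + 2 + -20
= -61

-61


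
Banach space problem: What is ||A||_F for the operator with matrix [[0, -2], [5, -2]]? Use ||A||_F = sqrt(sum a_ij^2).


||A||_F^2 = sum a_ij^2
= 0^2 + (-2)^2 + 5^2 + (-2)^2
= 0 + 4 + 25 + 4 = 33
||A||_F = sqrt(33) = 5.7446

5.7446


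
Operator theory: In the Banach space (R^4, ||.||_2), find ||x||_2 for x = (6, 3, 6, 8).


The l^2 norm = (sum |x_i|^2)^(1/2)
Sum of 2th powers = 36 + 9 + 36 + 64 = 145
||x||_2 = (145)^(1/2) = 12.0416

12.0416


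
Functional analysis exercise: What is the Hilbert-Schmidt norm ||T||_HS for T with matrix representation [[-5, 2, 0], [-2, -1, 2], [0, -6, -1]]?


The Hilbert-Schmidt norm is sqrt(sum of squares of all entries).
Sum of squares = (-5)^2 + 2^2 + 0^2 + (-2)^2 + (-1)^2 + 2^2 + 0^2 + (-6)^2 + (-1)^2
= 25 + 4 + 0 + 4 + 1 + 4 + 0 + 36 + 1 = 75
||T||_HS = sqrt(75) = 8.6603

8.6603


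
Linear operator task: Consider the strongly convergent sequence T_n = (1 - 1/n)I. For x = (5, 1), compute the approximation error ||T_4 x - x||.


T_4 x - x = (1 - 1/4)x - x = -x/4
||x|| = sqrt(26) = 5.0990
||T_4 x - x|| = ||x||/4 = 5.0990/4 = 1.2748

1.2748


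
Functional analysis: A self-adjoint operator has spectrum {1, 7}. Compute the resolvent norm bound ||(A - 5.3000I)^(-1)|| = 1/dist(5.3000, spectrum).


dist(5.3000, {1, 7}) = min(|5.3000 - 1|, |5.3000 - 7|)
= min(4.3000, 1.7000) = 1.7000
Resolvent bound = 1/1.7000 = 0.5882

0.5882


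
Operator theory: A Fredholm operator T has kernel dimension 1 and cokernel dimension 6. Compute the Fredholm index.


The Fredholm index is defined as ind(T) = dim(ker T) - dim(coker T)
= 1 - 6
= -5

-5


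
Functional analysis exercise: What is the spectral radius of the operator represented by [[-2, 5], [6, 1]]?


For a 2x2 matrix, eigenvalues satisfy lambda^2 - (trace)*lambda + det = 0
trace = -2 + 1 = -1
det = -2*1 - 5*6 = -32
discriminant = (-1)^2 - 4*(-32) = 129
spectral radius = max |eigenvalue| = 6.1789

6.1789


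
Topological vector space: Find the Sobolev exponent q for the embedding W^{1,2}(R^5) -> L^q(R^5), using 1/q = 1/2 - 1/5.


Using the Sobolev embedding formula: 1/q = 1/p - k/n
1/q = 1/2 - 1/5 = 3/10
q = 1/(3/10) = 10/3 = 3.3333

3.3333


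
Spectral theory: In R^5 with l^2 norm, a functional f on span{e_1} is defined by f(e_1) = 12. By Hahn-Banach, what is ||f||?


The norm of f is given by ||f|| = sup_{||x||=1} |f(x)|.
On span{e_1}, ||e_1|| = 1, so ||f|| = |f(e_1)| / ||e_1||
= |12| / 1 = 12.0000

12.0000


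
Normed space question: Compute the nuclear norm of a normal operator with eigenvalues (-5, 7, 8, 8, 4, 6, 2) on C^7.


For a normal operator, singular values equal |eigenvalues|.
Trace norm = sum |lambda_i| = 5 + 7 + 8 + 8 + 4 + 6 + 2
= 40

40


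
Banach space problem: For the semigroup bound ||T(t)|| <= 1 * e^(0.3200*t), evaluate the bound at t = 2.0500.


||T(2.0500)|| <= 1 * exp(0.3200 * 2.0500)
= 1 * exp(0.6560)
= 1 * 1.9271
= 1.9271

1.9271


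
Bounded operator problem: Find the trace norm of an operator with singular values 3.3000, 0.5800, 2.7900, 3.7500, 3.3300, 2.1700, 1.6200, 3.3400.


The nuclear norm is the sum of all singular values.
||T||_1 = 3.3000 + 0.5800 + 2.7900 + 3.7500 + 3.3300 + 2.1700 + 1.6200 + 3.3400
= 20.8800

20.8800


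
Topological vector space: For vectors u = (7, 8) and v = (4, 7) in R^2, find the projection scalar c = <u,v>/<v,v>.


Computing <u,v> = 7*4 + 8*7 = 84
Computing <v,v> = 4^2 + 7^2 = 65
Projection coefficient = 84/65 = 1.2923

1.2923


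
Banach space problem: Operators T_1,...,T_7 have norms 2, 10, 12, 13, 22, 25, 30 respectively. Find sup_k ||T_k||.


By the Uniform Boundedness Principle, the supremum of norms is finite.
sup_k ||T_k|| = max(2, 10, 12, 13, 22, 25, 30) = 30

30


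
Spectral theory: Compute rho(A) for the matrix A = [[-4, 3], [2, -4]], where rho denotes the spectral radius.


For a 2x2 matrix, eigenvalues satisfy lambda^2 - (trace)*lambda + det = 0
trace = -4 + -4 = -8
det = -4*-4 - 3*2 = 10
discriminant = (-8)^2 - 4*(10) = 24
spectral radius = max |eigenvalue| = 6.4495

6.4495


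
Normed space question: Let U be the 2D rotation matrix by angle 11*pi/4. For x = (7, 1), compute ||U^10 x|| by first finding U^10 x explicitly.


U is a rotation by theta = 11*pi/4
U^10 = rotation by 10*theta = 110*pi/4 = 6*pi/4 (mod 2*pi)
cos(6*pi/4) = 0.0000, sin(6*pi/4) = -1.0000
U^10 x = (0.0000 * 7 - -1.0000 * 1, -1.0000 * 7 + 0.0000 * 1)
= (1.0000, -7.0000)
||U^10 x|| = sqrt(1.0000^2 + (-7.0000)^2) = sqrt(50.0000) = 7.0711

7.0711


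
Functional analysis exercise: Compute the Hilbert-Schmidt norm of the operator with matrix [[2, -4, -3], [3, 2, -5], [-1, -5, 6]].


The Hilbert-Schmidt norm is sqrt(sum of squares of all entries).
Sum of squares = 2^2 + (-4)^2 + (-3)^2 + 3^2 + 2^2 + (-5)^2 + (-1)^2 + (-5)^2 + 6^2
= 4 + 16 + 9 + 9 + 4 + 25 + 1 + 25 + 36 = 129
||T||_HS = sqrt(129) = 11.3578

11.3578


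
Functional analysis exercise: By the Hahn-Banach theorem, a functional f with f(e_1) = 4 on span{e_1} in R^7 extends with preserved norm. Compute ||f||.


The norm of f is given by ||f|| = sup_{||x||=1} |f(x)|.
On span{e_1}, ||e_1|| = 1, so ||f|| = |f(e_1)| / ||e_1||
= |4| / 1 = 4.0000

4.0000


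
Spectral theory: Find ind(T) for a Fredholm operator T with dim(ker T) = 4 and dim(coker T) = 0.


The Fredholm index is defined as ind(T) = dim(ker T) - dim(coker T)
= 4 - 0
= 4

4


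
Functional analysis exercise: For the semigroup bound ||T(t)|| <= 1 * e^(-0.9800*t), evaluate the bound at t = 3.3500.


||T(3.3500)|| <= 1 * exp(-0.9800 * 3.3500)
= 1 * exp(-3.2830)
= 1 * 0.0375
= 0.0375

0.0375


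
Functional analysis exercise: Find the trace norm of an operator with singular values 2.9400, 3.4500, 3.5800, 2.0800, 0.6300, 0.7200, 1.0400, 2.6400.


The nuclear norm is the sum of all singular values.
||T||_1 = 2.9400 + 3.4500 + 3.5800 + 2.0800 + 0.6300 + 0.7200 + 1.0400 + 2.6400
= 17.0800

17.0800


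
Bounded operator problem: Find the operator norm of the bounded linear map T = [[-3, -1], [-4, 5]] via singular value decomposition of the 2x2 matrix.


A^T A = [[25, -17], [-17, 26]]
trace(A^T A) = 51, det(A^T A) = 361
discriminant = 51^2 - 4*361 = 1157
Largest eigenvalue of A^T A = (trace + sqrt(disc))/2 = 42.5074
||T|| = sqrt(42.5074) = 6.5198

6.5198


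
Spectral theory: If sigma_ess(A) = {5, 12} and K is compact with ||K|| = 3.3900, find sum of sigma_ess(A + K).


By Weyl's theorem, the essential spectrum is invariant under compact perturbations.
sigma_ess(A + K) = sigma_ess(A) = {5, 12}
Sum = 5 + 12 = 17

17


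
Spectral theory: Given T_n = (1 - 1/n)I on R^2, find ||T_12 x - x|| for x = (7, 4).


T_12 x - x = (1 - 1/12)x - x = -x/12
||x|| = sqrt(65) = 8.0623
||T_12 x - x|| = ||x||/12 = 8.0623/12 = 0.6719

0.6719


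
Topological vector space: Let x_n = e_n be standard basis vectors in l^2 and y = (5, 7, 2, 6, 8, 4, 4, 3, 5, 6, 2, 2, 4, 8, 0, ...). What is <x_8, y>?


x_8 = e_8 is the standard basis vector with 1 in position 8.
<x_8, y> = y_8 = 3
As n -> infinity, <x_n, y> -> 0, confirming weak convergence of (x_n) to 0.

3


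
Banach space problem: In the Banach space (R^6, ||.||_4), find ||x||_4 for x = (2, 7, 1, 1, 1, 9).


The l^4 norm = (sum |x_i|^4)^(1/4)
Sum of 4th powers = 16 + 2401 + 1 + 1 + 1 + 6561 = 8981
||x||_4 = (8981)^(1/4) = 9.7349

9.7349


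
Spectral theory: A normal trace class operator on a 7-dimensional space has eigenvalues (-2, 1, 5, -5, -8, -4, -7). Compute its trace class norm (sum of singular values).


For a normal operator, singular values equal |eigenvalues|.
Trace norm = sum |lambda_i| = 2 + 1 + 5 + 5 + 8 + 4 + 7
= 32

32


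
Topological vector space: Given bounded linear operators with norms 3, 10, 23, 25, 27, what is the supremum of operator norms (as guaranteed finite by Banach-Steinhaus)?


By the Uniform Boundedness Principle, the supremum of norms is finite.
sup_k ||T_k|| = max(3, 10, 23, 25, 27) = 27

27


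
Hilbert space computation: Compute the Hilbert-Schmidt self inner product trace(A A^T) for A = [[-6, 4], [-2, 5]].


trace(A * A^T) = sum of squares of all entries
= (-6)^2 + 4^2 + (-2)^2 + 5^2
= 36 + 16 + 4 + 25
= 81

81


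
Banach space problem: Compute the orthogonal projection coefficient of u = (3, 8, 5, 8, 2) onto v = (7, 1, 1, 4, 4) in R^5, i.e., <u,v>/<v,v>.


Computing <u,v> = 3*7 + 8*1 + 5*1 + 8*4 + 2*4 = 74
Computing <v,v> = 7^2 + 1^2 + 1^2 + 4^2 + 4^2 = 83
Projection coefficient = 74/83 = 0.8916

0.8916


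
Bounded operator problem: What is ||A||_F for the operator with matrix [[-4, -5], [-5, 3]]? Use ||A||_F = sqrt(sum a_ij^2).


||A||_F^2 = sum a_ij^2
= (-4)^2 + (-5)^2 + (-5)^2 + 3^2
= 16 + 25 + 25 + 9 = 75
||A||_F = sqrt(75) = 8.6603

8.6603


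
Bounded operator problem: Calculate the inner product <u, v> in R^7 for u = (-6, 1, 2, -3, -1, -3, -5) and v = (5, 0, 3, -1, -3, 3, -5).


Computing the standard inner product <u, v> = sum u_i * v_i
= -6*5 + 1*0 + 2*3 + -3*-1 + -1*-3 + -3*3 + -5*-5
= -30 + 0 + 6 + 3 + 3 + -9 + 25
= -2

-2


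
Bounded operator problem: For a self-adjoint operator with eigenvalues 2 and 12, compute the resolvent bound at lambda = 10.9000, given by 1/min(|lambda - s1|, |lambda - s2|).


dist(10.9000, {2, 12}) = min(|10.9000 - 2|, |10.9000 - 12|)
= min(8.9000, 1.1000) = 1.1000
Resolvent bound = 1/1.1000 = 0.9091

0.9091


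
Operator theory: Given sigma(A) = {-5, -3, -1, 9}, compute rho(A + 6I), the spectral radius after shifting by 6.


Spectrum of A + 6I = {1, 3, 5, 15}
Spectral radius = max |lambda| over the shifted spectrum
= max(1, 3, 5, 15) = 15

15


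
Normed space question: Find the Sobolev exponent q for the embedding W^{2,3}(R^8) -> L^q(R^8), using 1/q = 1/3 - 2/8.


Using the Sobolev embedding formula: 1/q = 1/p - k/n
1/q = 1/3 - 2/8 = 1/12
q = 1/(1/12) = 12

12.0000


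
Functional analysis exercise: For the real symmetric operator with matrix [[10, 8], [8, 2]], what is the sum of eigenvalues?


For a self-adjoint (symmetric) matrix, the eigenvalues are real.
The sum of eigenvalues equals the trace of the matrix.
trace = 10 + 2 = 12

12


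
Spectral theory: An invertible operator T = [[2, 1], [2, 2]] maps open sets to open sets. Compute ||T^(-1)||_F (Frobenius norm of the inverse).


det(T) = 2*2 - 1*2 = 2
T^(-1) = (1/2) * [[2, -1], [-2, 2]] = [[1.0000, -0.5000], [-1.0000, 1.0000]]
||T^(-1)||_F^2 = 1.0000^2 + (-0.5000)^2 + (-1.0000)^2 + 1.0000^2 = 3.2500
||T^(-1)||_F = sqrt(3.2500) = 1.8028

1.8028


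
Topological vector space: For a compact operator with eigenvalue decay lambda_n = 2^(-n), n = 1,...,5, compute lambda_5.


The eigenvalue formula gives lambda_5 = 1/2^5
= 1/32
= 0.0312

0.0312


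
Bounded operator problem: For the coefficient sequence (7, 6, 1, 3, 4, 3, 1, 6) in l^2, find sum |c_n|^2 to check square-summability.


sum |c_n|^2 = 7^2 + 6^2 + 1^2 + 3^2 + 4^2 + 3^2 + 1^2 + 6^2
= 49 + 36 + 1 + 9 + 16 + 9 + 1 + 36
= 157

157


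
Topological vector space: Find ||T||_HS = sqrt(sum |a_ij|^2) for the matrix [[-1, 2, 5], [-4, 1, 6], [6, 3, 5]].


The Hilbert-Schmidt norm is sqrt(sum of squares of all entries).
Sum of squares = (-1)^2 + 2^2 + 5^2 + (-4)^2 + 1^2 + 6^2 + 6^2 + 3^2 + 5^2
= 1 + 4 + 25 + 16 + 1 + 36 + 36 + 9 + 25 = 153
||T||_HS = sqrt(153) = 12.3693

12.3693


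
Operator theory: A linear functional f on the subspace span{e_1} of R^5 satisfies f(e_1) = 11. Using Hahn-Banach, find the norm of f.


The norm of f is given by ||f|| = sup_{||x||=1} |f(x)|.
On span{e_1}, ||e_1|| = 1, so ||f|| = |f(e_1)| / ||e_1||
= |11| / 1 = 11.0000

11.0000


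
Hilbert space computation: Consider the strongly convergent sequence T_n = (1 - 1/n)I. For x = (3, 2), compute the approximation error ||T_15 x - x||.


T_15 x - x = (1 - 1/15)x - x = -x/15
||x|| = sqrt(13) = 3.6056
||T_15 x - x|| = ||x||/15 = 3.6056/15 = 0.2404

0.2404


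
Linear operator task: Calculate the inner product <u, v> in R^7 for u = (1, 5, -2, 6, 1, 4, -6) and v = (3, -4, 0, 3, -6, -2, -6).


Computing the standard inner product <u, v> = sum u_i * v_i
= 1*3 + 5*-4 + -2*0 + 6*3 + 1*-6 + 4*-2 + -6*-6
= 3 + -20 + 0 + 18 + -6 + -8 + 36
= 23

23


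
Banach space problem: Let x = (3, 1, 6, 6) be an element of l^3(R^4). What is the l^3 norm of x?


The l^3 norm = (sum |x_i|^3)^(1/3)
Sum of 3th powers = 27 + 1 + 216 + 216 = 460
||x||_3 = (460)^(1/3) = 7.7194

7.7194


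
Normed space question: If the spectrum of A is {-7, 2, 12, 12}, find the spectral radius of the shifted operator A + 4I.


Spectrum of A + 4I = {-3, 6, 16, 16}
Spectral radius = max |lambda| over the shifted spectrum
= max(3, 6, 16, 16) = 16

16


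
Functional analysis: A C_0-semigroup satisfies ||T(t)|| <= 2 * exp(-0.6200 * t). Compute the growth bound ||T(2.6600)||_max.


||T(2.6600)|| <= 2 * exp(-0.6200 * 2.6600)
= 2 * exp(-1.6492)
= 2 * 0.1922
= 0.3844

0.3844


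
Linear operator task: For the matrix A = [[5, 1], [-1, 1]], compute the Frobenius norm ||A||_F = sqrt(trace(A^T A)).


||A||_F^2 = sum a_ij^2
= 5^2 + 1^2 + (-1)^2 + 1^2
= 25 + 1 + 1 + 1 = 28
||A||_F = sqrt(28) = 5.2915

5.2915


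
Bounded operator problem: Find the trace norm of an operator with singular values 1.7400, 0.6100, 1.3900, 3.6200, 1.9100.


The nuclear norm is the sum of all singular values.
||T||_1 = 1.7400 + 0.6100 + 1.3900 + 3.6200 + 1.9100
= 9.2700

9.2700


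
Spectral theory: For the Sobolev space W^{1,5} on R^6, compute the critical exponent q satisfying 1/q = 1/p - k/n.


Using the Sobolev embedding formula: 1/q = 1/p - k/n
1/q = 1/5 - 1/6 = 1/30
q = 1/(1/30) = 30

30.0000


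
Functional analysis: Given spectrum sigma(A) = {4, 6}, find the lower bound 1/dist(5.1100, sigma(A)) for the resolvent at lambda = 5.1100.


dist(5.1100, {4, 6}) = min(|5.1100 - 4|, |5.1100 - 6|)
= min(1.1100, 0.8900) = 0.8900
Resolvent bound = 1/0.8900 = 1.1236

1.1236


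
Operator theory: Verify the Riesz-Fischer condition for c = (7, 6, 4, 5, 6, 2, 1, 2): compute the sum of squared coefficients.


sum |c_n|^2 = 7^2 + 6^2 + 4^2 + 5^2 + 6^2 + 2^2 + 1^2 + 2^2
= 49 + 36 + 16 + 25 + 36 + 4 + 1 + 4
= 171

171


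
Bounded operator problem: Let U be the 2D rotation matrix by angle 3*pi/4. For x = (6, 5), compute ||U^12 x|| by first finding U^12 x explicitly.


U is a rotation by theta = 3*pi/4
U^12 = rotation by 12*theta = 36*pi/4 = 4*pi/4 (mod 2*pi)
cos(4*pi/4) = -1.0000, sin(4*pi/4) = 0.0000
U^12 x = (-1.0000 * 6 - 0.0000 * 5, 0.0000 * 6 + -1.0000 * 5)
= (-6.0000, -5.0000)
||U^12 x|| = sqrt((-6.0000)^2 + (-5.0000)^2) = sqrt(61.0000) = 7.8102

7.8102


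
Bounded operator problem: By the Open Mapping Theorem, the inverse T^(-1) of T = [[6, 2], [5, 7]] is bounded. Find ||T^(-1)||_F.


det(T) = 6*7 - 2*5 = 32
T^(-1) = (1/32) * [[7, -2], [-5, 6]] = [[0.2188, -0.0625], [-0.1562, 0.1875]]
||T^(-1)||_F^2 = 0.2188^2 + (-0.0625)^2 + (-0.1562)^2 + 0.1875^2 = 0.1113
||T^(-1)||_F = sqrt(0.1113) = 0.3337

0.3337


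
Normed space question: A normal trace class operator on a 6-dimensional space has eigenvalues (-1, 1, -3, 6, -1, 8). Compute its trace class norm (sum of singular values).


For a normal operator, singular values equal |eigenvalues|.
Trace norm = sum |lambda_i| = 1 + 1 + 3 + 6 + 1 + 8
= 20

20


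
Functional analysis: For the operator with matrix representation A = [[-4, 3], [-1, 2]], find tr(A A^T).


trace(A * A^T) = sum of squares of all entries
= (-4)^2 + 3^2 + (-1)^2 + 2^2
= 16 + 9 + 1 + 4
= 30

30


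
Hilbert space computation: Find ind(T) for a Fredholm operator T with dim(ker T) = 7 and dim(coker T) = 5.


The Fredholm index is defined as ind(T) = dim(ker T) - dim(coker T)
= 7 - 5
= 2

2


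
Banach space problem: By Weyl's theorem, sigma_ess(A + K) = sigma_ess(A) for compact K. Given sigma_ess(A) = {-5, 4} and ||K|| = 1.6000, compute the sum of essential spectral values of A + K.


By Weyl's theorem, the essential spectrum is invariant under compact perturbations.
sigma_ess(A + K) = sigma_ess(A) = {-5, 4}
Sum = -5 + 4 = -1

-1


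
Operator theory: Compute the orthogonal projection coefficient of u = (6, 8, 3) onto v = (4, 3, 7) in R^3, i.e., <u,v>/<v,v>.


Computing <u,v> = 6*4 + 8*3 + 3*7 = 69
Computing <v,v> = 4^2 + 3^2 + 7^2 = 74
Projection coefficient = 69/74 = 0.9324

0.9324


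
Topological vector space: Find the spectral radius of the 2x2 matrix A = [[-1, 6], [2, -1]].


For a 2x2 matrix, eigenvalues satisfy lambda^2 - (trace)*lambda + det = 0
trace = -1 + -1 = -2
det = -1*-1 - 6*2 = -11
discriminant = (-2)^2 - 4*(-11) = 48
spectral radius = max |eigenvalue| = 4.4641

4.4641


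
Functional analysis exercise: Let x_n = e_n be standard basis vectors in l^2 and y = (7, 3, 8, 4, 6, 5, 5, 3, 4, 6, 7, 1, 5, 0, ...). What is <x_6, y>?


x_6 = e_6 is the standard basis vector with 1 in position 6.
<x_6, y> = y_6 = 5
As n -> infinity, <x_n, y> -> 0, confirming weak convergence of (x_n) to 0.

5


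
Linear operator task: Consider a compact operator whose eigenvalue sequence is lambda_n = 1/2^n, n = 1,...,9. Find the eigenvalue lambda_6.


The eigenvalue formula gives lambda_6 = 1/2^6
= 1/64
= 0.0156

0.0156


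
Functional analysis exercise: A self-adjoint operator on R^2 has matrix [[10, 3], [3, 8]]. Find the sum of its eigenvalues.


For a self-adjoint (symmetric) matrix, the eigenvalues are real.
The sum of eigenvalues equals the trace of the matrix.
trace = 10 + 8 = 18

18


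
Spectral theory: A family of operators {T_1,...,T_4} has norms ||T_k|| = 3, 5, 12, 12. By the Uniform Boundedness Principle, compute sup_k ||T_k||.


By the Uniform Boundedness Principle, the supremum of norms is finite.
sup_k ||T_k|| = max(3, 5, 12, 12) = 12

12


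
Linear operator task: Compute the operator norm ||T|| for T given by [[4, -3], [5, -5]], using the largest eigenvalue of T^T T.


A^T A = [[41, -37], [-37, 34]]
trace(A^T A) = 75, det(A^T A) = 25
discriminant = 75^2 - 4*25 = 5525
Largest eigenvalue of A^T A = (trace + sqrt(disc))/2 = 74.6652
||T|| = sqrt(74.6652) = 8.6409

8.6409


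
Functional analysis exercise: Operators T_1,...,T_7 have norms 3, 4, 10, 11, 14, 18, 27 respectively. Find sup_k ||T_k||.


By the Uniform Boundedness Principle, the supremum of norms is finite.
sup_k ||T_k|| = max(3, 4, 10, 11, 14, 18, 27) = 27

27


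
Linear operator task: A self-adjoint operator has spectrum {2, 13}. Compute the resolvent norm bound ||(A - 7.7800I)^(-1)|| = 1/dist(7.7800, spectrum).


dist(7.7800, {2, 13}) = min(|7.7800 - 2|, |7.7800 - 13|)
= min(5.7800, 5.2200) = 5.2200
Resolvent bound = 1/5.2200 = 0.1916

0.1916


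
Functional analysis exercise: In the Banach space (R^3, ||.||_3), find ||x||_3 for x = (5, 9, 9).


The l^3 norm = (sum |x_i|^3)^(1/3)
Sum of 3th powers = 125 + 729 + 729 = 1583
||x||_3 = (1583)^(1/3) = 11.6545

11.6545


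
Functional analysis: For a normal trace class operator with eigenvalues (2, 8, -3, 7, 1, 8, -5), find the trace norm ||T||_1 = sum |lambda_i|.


For a normal operator, singular values equal |eigenvalues|.
Trace norm = sum |lambda_i| = 2 + 8 + 3 + 7 + 1 + 8 + 5
= 34

34


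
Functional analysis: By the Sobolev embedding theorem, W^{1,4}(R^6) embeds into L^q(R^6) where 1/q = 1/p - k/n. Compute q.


Using the Sobolev embedding formula: 1/q = 1/p - k/n
1/q = 1/4 - 1/6 = 1/12
q = 1/(1/12) = 12

12.0000


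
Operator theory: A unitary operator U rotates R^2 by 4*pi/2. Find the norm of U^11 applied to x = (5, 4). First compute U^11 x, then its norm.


U is a rotation by theta = 4*pi/2
U^11 = rotation by 11*theta = 44*pi/2 = 0*pi/2 (mod 2*pi)
cos(0*pi/2) = 1.0000, sin(0*pi/2) = 0.0000
U^11 x = (1.0000 * 5 - 0.0000 * 4, 0.0000 * 5 + 1.0000 * 4)
= (5.0000, 4.0000)
||U^11 x|| = sqrt(5.0000^2 + 4.0000^2) = sqrt(41.0000) = 6.4031

6.4031


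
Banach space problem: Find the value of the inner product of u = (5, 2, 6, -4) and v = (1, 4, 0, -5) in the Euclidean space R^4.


Computing the standard inner product <u, v> = sum u_i * v_i
= 5*1 + 2*4 + 6*0 + -4*-5
= 5 + 8 + 0 + 20
= 33

33


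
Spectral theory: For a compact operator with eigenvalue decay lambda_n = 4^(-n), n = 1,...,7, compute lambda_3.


The eigenvalue formula gives lambda_3 = 1/4^3
= 1/64
= 0.0156

0.0156


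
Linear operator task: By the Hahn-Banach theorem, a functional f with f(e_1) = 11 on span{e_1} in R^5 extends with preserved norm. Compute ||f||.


The norm of f is given by ||f|| = sup_{||x||=1} |f(x)|.
On span{e_1}, ||e_1|| = 1, so ||f|| = |f(e_1)| / ||e_1||
= |11| / 1 = 11.0000

11.0000


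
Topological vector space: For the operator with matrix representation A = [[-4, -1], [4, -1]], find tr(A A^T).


trace(A * A^T) = sum of squares of all entries
= (-4)^2 + (-1)^2 + 4^2 + (-1)^2
= 16 + 1 + 16 + 1
= 34

34


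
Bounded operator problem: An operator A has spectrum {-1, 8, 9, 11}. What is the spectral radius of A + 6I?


Spectrum of A + 6I = {5, 14, 15, 17}
Spectral radius = max |lambda| over the shifted spectrum
= max(5, 14, 15, 17) = 17

17


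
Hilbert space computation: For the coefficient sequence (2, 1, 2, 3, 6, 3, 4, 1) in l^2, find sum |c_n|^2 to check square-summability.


sum |c_n|^2 = 2^2 + 1^2 + 2^2 + 3^2 + 6^2 + 3^2 + 4^2 + 1^2
= 4 + 1 + 4 + 9 + 36 + 9 + 16 + 1
= 80

80


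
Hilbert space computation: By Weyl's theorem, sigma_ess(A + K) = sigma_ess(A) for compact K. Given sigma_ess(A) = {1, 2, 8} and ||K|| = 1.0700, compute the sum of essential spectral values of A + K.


By Weyl's theorem, the essential spectrum is invariant under compact perturbations.
sigma_ess(A + K) = sigma_ess(A) = {1, 2, 8}
Sum = 1 + 2 + 8 = 11

11


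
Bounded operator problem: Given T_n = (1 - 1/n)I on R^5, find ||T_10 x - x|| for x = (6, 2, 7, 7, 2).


T_10 x - x = (1 - 1/10)x - x = -x/10
||x|| = sqrt(142) = 11.9164
||T_10 x - x|| = ||x||/10 = 11.9164/10 = 1.1916

1.1916


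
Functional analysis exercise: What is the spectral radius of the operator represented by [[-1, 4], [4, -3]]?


For a 2x2 matrix, eigenvalues satisfy lambda^2 - (trace)*lambda + det = 0
trace = -1 + -3 = -4
det = -1*-3 - 4*4 = -13
discriminant = (-4)^2 - 4*(-13) = 68
spectral radius = max |eigenvalue| = 6.1231

6.1231


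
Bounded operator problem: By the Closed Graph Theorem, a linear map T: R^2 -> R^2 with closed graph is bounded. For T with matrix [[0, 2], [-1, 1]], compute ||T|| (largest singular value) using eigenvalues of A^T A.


A^T A = [[1, -1], [-1, 5]]
trace(A^T A) = 6, det(A^T A) = 4
discriminant = 6^2 - 4*4 = 20
Largest eigenvalue of A^T A = (trace + sqrt(disc))/2 = 5.2361
||T|| = sqrt(5.2361) = 2.2882

2.2882


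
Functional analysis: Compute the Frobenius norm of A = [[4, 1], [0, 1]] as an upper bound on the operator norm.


||A||_F^2 = sum a_ij^2
= 4^2 + 1^2 + 0^2 + 1^2
= 16 + 1 + 0 + 1 = 18
||A||_F = sqrt(18) = 4.2426

4.2426


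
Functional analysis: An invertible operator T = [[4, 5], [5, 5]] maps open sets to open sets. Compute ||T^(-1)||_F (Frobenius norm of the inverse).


det(T) = 4*5 - 5*5 = -5
T^(-1) = (1/-5) * [[5, -5], [-5, 4]] = [[-1.0000, 1.0000], [1.0000, -0.8000]]
||T^(-1)||_F^2 = (-1.0000)^2 + 1.0000^2 + 1.0000^2 + (-0.8000)^2 = 3.6400
||T^(-1)||_F = sqrt(3.6400) = 1.9079

1.9079


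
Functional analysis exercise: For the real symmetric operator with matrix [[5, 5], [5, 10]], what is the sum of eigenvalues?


For a self-adjoint (symmetric) matrix, the eigenvalues are real.
The sum of eigenvalues equals the trace of the matrix.
trace = 5 + 10 = 15

15


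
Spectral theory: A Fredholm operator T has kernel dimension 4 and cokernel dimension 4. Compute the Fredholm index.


The Fredholm index is defined as ind(T) = dim(ker T) - dim(coker T)
= 4 - 4
= 0

0


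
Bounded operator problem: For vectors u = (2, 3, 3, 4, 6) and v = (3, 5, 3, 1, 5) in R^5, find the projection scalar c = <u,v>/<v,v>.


Computing <u,v> = 2*3 + 3*5 + 3*3 + 4*1 + 6*5 = 64
Computing <v,v> = 3^2 + 5^2 + 3^2 + 1^2 + 5^2 = 69
Projection coefficient = 64/69 = 0.9275

0.9275


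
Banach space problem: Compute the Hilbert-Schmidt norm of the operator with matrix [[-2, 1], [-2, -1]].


The Hilbert-Schmidt norm is sqrt(sum of squares of all entries).
Sum of squares = (-2)^2 + 1^2 + (-2)^2 + (-1)^2
= 4 + 1 + 4 + 1 = 10
||T||_HS = sqrt(10) = 3.1623

3.1623


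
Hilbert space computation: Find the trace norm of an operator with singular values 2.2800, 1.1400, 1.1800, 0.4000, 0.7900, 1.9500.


The nuclear norm is the sum of all singular values.
||T||_1 = 2.2800 + 1.1400 + 1.1800 + 0.4000 + 0.7900 + 1.9500
= 7.7400

7.7400


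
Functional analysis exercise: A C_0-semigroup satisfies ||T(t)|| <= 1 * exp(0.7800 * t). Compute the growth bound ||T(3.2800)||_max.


||T(3.2800)|| <= 1 * exp(0.7800 * 3.2800)
= 1 * exp(2.5584)
= 1 * 12.9151
= 12.9151

12.9151


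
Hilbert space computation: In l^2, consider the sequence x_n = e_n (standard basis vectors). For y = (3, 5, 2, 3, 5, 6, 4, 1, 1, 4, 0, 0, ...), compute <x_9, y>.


x_9 = e_9 is the standard basis vector with 1 in position 9.
<x_9, y> = y_9 = 1
As n -> infinity, <x_n, y> -> 0, confirming weak convergence of (x_n) to 0.

1


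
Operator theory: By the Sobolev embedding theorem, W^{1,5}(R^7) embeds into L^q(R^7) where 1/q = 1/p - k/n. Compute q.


Using the Sobolev embedding formula: 1/q = 1/p - k/n
1/q = 1/5 - 1/7 = 2/35
q = 1/(2/35) = 35/2 = 17.5000

17.5000


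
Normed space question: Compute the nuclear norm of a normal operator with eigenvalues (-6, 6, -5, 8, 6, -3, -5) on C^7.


For a normal operator, singular values equal |eigenvalues|.
Trace norm = sum |lambda_i| = 6 + 6 + 5 + 8 + 6 + 3 + 5
= 39

39
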